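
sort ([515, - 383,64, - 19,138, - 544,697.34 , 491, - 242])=[ - 544, - 383,-242,-19 , 64, 138,491 , 515, 697.34]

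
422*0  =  0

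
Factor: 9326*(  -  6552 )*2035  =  - 2^4*3^2*5^1*7^1 * 11^1*13^1 * 37^1*4663^1= - 124346542320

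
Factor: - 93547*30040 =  - 2^3*5^1*139^1 * 673^1 * 751^1 =- 2810151880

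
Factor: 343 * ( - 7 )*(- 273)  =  655473  =  3^1*7^5*13^1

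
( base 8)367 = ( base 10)247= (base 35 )72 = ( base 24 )A7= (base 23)AH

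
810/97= 8 + 34/97  =  8.35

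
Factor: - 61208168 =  - 2^3*7^1*233^1*4691^1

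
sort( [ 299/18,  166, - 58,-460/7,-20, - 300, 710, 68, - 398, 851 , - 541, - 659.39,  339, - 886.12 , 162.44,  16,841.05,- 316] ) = [ - 886.12, - 659.39, - 541 ,-398, - 316 , - 300, - 460/7,- 58,-20,16, 299/18, 68, 162.44,166,  339,710 , 841.05 , 851]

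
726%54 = 24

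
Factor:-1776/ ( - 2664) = 2^1* 3^ ( - 1) =2/3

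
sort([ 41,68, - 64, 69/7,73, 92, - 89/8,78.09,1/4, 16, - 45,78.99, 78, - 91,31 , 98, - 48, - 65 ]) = [ - 91, - 65, - 64, - 48, - 45, - 89/8, 1/4,69/7 , 16,31, 41,68,73, 78, 78.09 , 78.99, 92,98]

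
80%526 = 80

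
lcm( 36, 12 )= 36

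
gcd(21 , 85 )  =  1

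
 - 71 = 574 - 645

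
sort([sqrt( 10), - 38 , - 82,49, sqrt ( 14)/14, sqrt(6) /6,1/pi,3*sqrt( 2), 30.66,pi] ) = [  -  82, -38,sqrt( 14)/14 , 1/pi, sqrt( 6)/6 , pi,sqrt( 10),  3*sqrt( 2 ), 30.66,  49 ] 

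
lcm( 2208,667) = 64032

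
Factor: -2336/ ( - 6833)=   2^5*73^1*6833^ (-1 ) 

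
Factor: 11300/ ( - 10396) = - 25/23 =- 5^2*23^( - 1) 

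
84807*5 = 424035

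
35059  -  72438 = -37379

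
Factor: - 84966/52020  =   - 2^( - 1 )*3^ ( - 1)*5^( - 1)*7^2 = -49/30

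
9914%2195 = 1134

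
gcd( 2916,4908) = 12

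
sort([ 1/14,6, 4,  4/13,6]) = [1/14, 4/13, 4,6,6] 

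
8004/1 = 8004 = 8004.00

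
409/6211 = 409/6211 = 0.07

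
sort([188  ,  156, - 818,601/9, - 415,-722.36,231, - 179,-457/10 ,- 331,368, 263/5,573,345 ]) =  [  -  818, - 722.36, - 415,  -  331, - 179, - 457/10,263/5,601/9, 156,  188,231,345,  368,573] 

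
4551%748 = 63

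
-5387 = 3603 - 8990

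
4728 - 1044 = 3684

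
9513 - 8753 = 760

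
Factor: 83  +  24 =107^1 = 107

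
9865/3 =3288  +  1/3 = 3288.33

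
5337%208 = 137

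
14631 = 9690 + 4941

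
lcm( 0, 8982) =0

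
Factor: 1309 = 7^1*11^1 * 17^1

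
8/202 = 4/101  =  0.04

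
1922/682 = 31/11 = 2.82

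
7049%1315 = 474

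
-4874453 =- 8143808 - -3269355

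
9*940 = 8460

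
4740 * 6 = 28440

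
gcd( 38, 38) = 38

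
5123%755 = 593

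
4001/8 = 500 + 1/8 = 500.12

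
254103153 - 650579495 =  -396476342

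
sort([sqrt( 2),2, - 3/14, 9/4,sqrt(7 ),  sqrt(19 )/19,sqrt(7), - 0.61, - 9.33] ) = [ - 9.33, - 0.61, - 3/14,sqrt(19)/19,sqrt(2 ),2,9/4 , sqrt(7 ),sqrt(7 )] 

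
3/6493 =3/6493= 0.00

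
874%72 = 10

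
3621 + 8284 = 11905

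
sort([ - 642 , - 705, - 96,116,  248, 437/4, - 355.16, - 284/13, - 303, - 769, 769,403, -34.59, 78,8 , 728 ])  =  [ - 769, - 705 , - 642, - 355.16, - 303, - 96, - 34.59, -284/13,8, 78,437/4,116,248,403, 728,769 ]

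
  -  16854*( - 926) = 15606804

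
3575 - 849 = 2726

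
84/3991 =84/3991 = 0.02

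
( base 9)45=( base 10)41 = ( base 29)1c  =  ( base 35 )16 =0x29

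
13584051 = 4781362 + 8802689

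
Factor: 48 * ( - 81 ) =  - 3888 = -2^4*3^5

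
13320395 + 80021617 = 93342012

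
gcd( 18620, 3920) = 980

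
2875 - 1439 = 1436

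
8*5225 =41800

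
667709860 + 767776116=1435485976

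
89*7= 623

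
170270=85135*2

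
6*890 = 5340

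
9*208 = 1872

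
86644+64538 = 151182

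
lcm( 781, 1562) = 1562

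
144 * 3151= 453744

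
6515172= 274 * 23778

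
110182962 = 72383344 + 37799618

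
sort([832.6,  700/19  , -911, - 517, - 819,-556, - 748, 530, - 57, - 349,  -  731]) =[ - 911, - 819,  -  748, - 731, - 556,  -  517, - 349, - 57,700/19, 530,  832.6]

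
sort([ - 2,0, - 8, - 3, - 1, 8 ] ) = [-8 , - 3, - 2, - 1,0,8]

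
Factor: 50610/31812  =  35/22 = 2^( - 1 )* 5^1 * 7^1*11^( - 1)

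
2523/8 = 2523/8 = 315.38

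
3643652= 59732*61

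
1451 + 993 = 2444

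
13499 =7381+6118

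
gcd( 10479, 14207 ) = 1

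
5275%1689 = 208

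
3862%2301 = 1561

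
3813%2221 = 1592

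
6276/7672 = 1569/1918 = 0.82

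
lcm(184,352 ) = 8096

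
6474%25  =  24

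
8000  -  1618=6382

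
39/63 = 13/21 = 0.62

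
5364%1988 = 1388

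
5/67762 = 5/67762 =0.00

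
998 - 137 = 861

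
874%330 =214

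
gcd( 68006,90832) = 2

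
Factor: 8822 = 2^1*11^1*401^1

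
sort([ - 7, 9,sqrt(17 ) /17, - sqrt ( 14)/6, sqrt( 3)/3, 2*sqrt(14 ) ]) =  [ - 7, - sqrt( 14)/6, sqrt(17)/17, sqrt(3)/3,2* sqrt(14),  9 ] 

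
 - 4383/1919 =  - 3 +1374/1919 = - 2.28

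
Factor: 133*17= 7^1*17^1*19^1 = 2261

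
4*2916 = 11664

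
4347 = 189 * 23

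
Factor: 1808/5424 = 3^( - 1 ) = 1/3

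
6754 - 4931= 1823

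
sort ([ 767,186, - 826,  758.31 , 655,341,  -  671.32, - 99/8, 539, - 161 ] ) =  [ - 826,-671.32, - 161, - 99/8,186,341,539 , 655,758.31,767 ]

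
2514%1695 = 819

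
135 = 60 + 75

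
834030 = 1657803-823773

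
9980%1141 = 852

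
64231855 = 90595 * 709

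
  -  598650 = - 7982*75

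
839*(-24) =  -20136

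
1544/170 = 9 + 7/85 = 9.08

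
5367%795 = 597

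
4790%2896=1894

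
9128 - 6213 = 2915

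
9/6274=9/6274=0.00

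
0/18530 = 0=0.00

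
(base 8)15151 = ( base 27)97b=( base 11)5097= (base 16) 1a69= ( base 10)6761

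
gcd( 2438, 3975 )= 53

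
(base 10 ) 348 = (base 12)250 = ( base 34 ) a8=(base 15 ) 183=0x15c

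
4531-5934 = - 1403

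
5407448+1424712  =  6832160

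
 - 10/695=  - 1 + 137/139 =-  0.01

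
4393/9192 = 4393/9192 = 0.48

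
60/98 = 30/49 = 0.61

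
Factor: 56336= 2^4*7^1* 503^1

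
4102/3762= 1+170/1881 = 1.09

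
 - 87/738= -29/246 = - 0.12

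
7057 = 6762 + 295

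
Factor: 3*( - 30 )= - 2^1 *3^2*5^1 = - 90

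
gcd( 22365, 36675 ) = 45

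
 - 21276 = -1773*12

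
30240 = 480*63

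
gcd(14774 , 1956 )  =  2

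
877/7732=877/7732 = 0.11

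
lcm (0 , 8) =0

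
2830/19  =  2830/19 = 148.95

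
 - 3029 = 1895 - 4924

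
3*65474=196422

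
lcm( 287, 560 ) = 22960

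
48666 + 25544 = 74210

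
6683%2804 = 1075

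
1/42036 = 1/42036 =0.00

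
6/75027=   2/25009 = 0.00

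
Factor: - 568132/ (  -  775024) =2^( -2 )*59^(  -  1 ) *173^1 = 173/236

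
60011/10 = 60011/10= 6001.10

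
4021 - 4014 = 7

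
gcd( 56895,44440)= 5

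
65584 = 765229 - 699645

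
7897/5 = 1579  +  2/5=   1579.40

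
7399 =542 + 6857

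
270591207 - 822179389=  - 551588182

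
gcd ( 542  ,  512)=2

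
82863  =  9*9207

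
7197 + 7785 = 14982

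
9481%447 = 94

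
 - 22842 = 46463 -69305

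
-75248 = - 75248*1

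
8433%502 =401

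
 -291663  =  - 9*32407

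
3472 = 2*1736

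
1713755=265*6467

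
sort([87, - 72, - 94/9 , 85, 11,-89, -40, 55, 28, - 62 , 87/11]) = [ - 89 ,- 72,-62, - 40, - 94/9 , 87/11,11, 28, 55,85 , 87]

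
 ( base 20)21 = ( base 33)18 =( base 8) 51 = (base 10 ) 41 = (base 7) 56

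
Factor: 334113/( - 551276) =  - 2^( - 2 ) * 3^1*11^ (- 2)*13^2 *17^( - 1)*67^( - 1 )*659^1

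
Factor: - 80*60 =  - 2^6*3^1*5^2 = - 4800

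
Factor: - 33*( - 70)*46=106260 = 2^2*3^1*5^1*7^1*11^1*23^1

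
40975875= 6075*6745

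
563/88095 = 563/88095  =  0.01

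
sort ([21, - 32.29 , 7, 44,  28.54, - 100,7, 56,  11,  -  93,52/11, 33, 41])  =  [-100,-93, - 32.29, 52/11 , 7,7, 11,  21, 28.54, 33, 41,44, 56] 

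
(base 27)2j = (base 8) 111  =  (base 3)2201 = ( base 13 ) 58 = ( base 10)73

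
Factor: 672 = 2^5*3^1*7^1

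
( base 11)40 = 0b101100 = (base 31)1D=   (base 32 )1C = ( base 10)44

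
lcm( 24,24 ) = 24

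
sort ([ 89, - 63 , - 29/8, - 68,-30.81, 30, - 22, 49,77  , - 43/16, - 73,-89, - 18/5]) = [ - 89, -73, - 68, - 63 ,-30.81, - 22, - 29/8, - 18/5, - 43/16, 30,  49,77,  89]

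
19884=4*4971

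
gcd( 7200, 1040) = 80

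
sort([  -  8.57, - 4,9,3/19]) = [-8.57, - 4 , 3/19, 9 ] 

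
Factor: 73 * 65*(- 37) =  -175565 = - 5^1*13^1*37^1*73^1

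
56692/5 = 11338 + 2/5 = 11338.40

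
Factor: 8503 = 11^1*773^1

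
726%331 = 64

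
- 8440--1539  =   - 6901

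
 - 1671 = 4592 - 6263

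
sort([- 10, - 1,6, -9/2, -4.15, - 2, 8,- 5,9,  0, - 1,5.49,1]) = [ - 10,-5, - 9/2,- 4.15, - 2, - 1, - 1, 0, 1,5.49 , 6, 8,9]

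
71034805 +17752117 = 88786922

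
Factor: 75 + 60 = 3^3*5^1 = 135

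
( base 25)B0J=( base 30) 7jo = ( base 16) 1AEE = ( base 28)8m6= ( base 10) 6894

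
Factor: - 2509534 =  -2^1 * 1254767^1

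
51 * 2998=152898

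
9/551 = 9/551 = 0.02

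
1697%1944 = 1697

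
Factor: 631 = 631^1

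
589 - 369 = 220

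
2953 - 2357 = 596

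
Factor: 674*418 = 2^2 * 11^1*19^1*337^1 = 281732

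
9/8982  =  1/998 = 0.00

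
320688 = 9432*34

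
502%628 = 502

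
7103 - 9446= - 2343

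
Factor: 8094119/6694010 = 2^( - 1) * 5^( - 1)*11^1*669401^(-1 )*735829^1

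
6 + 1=7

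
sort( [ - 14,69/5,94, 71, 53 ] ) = [-14,69/5,53,71,94] 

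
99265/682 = 145  +  375/682 =145.55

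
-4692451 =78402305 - 83094756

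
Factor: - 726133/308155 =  - 5^ ( - 1)  *23^1*131^1*241^1 * 61631^(-1)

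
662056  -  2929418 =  - 2267362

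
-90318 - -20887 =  - 69431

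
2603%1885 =718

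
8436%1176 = 204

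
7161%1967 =1260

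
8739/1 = 8739 = 8739.00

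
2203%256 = 155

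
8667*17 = 147339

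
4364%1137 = 953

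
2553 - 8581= - 6028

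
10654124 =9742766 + 911358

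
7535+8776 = 16311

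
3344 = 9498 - 6154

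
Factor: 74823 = 3^1*7^2 *509^1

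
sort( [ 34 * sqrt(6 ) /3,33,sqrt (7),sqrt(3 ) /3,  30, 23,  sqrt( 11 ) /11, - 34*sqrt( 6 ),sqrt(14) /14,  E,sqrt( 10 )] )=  [ - 34* sqrt (6),sqrt( 14)/14, sqrt( 11 )/11, sqrt(3 ) /3,sqrt( 7 ),E,sqrt( 10),23,  34*sqrt( 6)/3,30,33]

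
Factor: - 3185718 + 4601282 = 1415564 = 2^2*353891^1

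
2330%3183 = 2330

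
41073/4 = 41073/4 = 10268.25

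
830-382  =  448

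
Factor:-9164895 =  - 3^1*5^1 * 610993^1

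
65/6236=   65/6236 = 0.01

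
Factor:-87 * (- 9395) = 3^1 * 5^1*29^1*1879^1 = 817365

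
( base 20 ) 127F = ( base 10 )8955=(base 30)9SF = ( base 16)22FB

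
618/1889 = 618/1889 = 0.33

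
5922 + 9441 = 15363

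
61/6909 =61/6909 = 0.01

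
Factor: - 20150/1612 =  - 2^(-1)*5^2 = -25/2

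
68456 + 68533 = 136989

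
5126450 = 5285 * 970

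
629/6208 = 629/6208 = 0.10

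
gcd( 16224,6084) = 2028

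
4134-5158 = -1024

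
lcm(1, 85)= 85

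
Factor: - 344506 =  - 2^1*281^1 * 613^1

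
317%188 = 129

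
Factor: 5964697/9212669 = 5964697^1*9212669^( - 1 )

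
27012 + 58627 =85639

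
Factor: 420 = 2^2*3^1 * 5^1*7^1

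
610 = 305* 2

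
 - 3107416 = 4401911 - 7509327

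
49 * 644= 31556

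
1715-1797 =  - 82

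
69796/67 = 69796/67 = 1041.73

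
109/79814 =109/79814 = 0.00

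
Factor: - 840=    - 2^3 * 3^1*5^1*7^1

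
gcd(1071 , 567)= 63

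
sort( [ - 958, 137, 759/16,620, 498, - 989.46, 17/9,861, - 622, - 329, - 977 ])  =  [- 989.46, - 977, - 958, - 622, - 329,17/9,759/16,137,498, 620,  861]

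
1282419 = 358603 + 923816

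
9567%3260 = 3047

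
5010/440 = 11+17/44  =  11.39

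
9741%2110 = 1301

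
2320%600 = 520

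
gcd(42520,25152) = 8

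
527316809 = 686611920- 159295111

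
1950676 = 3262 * 598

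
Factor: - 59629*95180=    - 2^2*5^1*4759^1*59629^1 = -5675488220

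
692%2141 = 692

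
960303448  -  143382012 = 816921436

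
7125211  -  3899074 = 3226137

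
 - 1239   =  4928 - 6167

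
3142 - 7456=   -4314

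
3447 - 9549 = -6102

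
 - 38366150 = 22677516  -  61043666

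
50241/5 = 50241/5 = 10048.20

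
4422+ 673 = 5095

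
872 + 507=1379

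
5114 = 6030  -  916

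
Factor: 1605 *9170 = 2^1*3^1 * 5^2*7^1 * 107^1*131^1 = 14717850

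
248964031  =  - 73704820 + 322668851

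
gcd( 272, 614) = 2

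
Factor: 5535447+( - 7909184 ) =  - 2373737 = -29^1 * 81853^1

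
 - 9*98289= - 884601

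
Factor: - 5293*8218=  - 43497874=-2^1*7^1*67^1*79^1*587^1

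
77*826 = 63602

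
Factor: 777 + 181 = 958 =2^1 * 479^1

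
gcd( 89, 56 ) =1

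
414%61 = 48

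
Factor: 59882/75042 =79/99=   3^( - 2)*11^( - 1)*79^1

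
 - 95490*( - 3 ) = 286470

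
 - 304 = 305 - 609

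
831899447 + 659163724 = 1491063171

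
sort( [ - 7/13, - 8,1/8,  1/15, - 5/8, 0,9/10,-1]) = [-8, - 1, - 5/8, - 7/13,0,1/15 , 1/8,9/10]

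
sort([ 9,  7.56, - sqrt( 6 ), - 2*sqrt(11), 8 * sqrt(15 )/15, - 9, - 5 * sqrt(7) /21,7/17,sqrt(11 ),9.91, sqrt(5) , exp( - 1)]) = [ - 9  ,-2*sqrt(11),- sqrt(6),-5*sqrt( 7 )/21,exp(- 1 ) , 7/17, 8*sqrt( 15 )/15, sqrt(5 ),sqrt(11 ), 7.56,9, 9.91]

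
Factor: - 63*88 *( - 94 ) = 2^4*3^2*7^1 * 11^1 *47^1 = 521136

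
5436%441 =144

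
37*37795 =1398415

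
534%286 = 248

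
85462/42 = 42731/21 = 2034.81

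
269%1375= 269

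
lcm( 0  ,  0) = 0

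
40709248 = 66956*608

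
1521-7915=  - 6394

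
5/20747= 5/20747 = 0.00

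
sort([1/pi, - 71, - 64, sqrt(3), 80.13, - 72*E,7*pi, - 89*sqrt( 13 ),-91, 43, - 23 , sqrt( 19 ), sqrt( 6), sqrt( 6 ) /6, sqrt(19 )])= [ - 89 *sqrt( 13 ),-72*E, - 91, - 71, - 64, - 23, 1/pi,sqrt( 6) /6, sqrt( 3 ), sqrt( 6 ),sqrt( 19 ), sqrt(19 ),7*pi, 43,80.13]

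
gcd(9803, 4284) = 1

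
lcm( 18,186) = 558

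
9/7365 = 3/2455 = 0.00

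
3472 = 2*1736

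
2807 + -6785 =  - 3978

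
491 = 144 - -347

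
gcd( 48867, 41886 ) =6981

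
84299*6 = 505794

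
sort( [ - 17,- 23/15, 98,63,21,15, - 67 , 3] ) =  [-67, - 17, - 23/15,3, 15, 21, 63, 98]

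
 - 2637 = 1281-3918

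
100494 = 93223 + 7271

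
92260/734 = 46130/367= 125.69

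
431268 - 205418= 225850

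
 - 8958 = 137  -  9095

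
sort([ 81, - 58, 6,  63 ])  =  [-58, 6, 63,81]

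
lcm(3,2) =6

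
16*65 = 1040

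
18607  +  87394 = 106001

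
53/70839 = 53/70839=0.00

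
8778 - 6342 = 2436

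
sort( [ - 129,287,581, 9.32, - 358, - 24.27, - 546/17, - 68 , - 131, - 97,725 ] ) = [ - 358,  -  131,-129,-97,-68, - 546/17,  -  24.27,9.32, 287, 581,725 ] 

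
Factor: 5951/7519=11^1*73^ (-1)*103^(- 1 )*541^1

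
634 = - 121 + 755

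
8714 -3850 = 4864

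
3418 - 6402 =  - 2984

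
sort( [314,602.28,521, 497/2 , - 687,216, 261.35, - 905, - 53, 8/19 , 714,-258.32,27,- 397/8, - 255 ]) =[ - 905, - 687, - 258.32, - 255 , - 53,-397/8 , 8/19, 27, 216,497/2,261.35,314,521, 602.28, 714]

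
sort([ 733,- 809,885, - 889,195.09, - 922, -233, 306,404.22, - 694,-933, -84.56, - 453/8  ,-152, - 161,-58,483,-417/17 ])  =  [ -933,-922, - 889, - 809, - 694, - 233, - 161, - 152, - 84.56, - 58, -453/8,-417/17,195.09,306,404.22, 483,  733,885 ]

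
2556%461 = 251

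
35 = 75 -40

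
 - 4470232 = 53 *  ( - 84344 ) 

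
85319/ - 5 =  - 85319/5 = - 17063.80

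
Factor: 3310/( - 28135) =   -  2^1*17^(-1) = - 2/17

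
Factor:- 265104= -2^4*3^2*7^1*263^1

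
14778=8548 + 6230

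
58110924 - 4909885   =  53201039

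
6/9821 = 6/9821  =  0.00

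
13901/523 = 13901/523= 26.58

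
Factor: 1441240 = 2^3*5^1*137^1 * 263^1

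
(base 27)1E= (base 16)29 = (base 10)41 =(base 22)1j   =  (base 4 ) 221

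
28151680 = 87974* 320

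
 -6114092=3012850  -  9126942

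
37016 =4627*8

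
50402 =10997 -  - 39405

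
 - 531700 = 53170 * ( - 10 ) 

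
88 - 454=-366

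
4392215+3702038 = 8094253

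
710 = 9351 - 8641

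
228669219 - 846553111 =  - 617883892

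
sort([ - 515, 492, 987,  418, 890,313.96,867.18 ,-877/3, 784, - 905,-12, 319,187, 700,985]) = [ - 905, - 515, - 877/3, - 12,187,313.96,319,418, 492,700, 784,867.18, 890,985,987 ] 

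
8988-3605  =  5383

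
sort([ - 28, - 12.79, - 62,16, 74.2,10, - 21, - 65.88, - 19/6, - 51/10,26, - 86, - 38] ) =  [ - 86,-65.88, - 62 , - 38, - 28,  -  21, - 12.79 , - 51/10, - 19/6,10,  16,26, 74.2]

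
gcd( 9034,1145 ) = 1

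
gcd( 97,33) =1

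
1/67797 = 1/67797  =  0.00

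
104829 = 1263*83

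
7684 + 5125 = 12809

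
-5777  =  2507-8284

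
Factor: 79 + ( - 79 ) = 0^1  =  0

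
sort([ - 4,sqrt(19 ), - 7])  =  [ - 7, - 4,sqrt( 19)]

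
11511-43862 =-32351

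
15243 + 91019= 106262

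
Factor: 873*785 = 3^2* 5^1*97^1*157^1 = 685305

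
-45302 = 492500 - 537802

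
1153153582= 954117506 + 199036076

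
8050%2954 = 2142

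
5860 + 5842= 11702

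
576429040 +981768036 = 1558197076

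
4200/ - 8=  -  525/1 = - 525.00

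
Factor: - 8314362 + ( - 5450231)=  - 13764593^1 = - 13764593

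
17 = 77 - 60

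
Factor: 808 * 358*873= 2^4*3^2 * 97^1*101^1* 179^1 = 252527472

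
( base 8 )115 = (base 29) 2J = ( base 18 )45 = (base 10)77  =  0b1001101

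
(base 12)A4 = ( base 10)124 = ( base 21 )5j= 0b1111100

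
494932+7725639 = 8220571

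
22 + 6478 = 6500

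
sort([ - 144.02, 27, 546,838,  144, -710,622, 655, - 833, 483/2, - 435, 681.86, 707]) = [ - 833, - 710, - 435,-144.02, 27, 144, 483/2,  546, 622, 655,  681.86, 707, 838]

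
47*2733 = 128451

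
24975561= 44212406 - 19236845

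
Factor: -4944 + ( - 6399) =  - 11343=- 3^1*19^1*199^1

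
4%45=4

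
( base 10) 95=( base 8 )137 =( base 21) 4b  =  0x5F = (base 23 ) 43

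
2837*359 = 1018483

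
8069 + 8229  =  16298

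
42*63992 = 2687664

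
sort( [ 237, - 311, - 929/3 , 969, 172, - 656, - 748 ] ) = [- 748, - 656, - 311,- 929/3 , 172,237, 969]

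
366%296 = 70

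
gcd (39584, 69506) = 2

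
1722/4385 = 1722/4385 = 0.39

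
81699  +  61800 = 143499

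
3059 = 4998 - 1939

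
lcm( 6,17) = 102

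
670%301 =68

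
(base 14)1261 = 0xC95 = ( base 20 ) 811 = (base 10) 3221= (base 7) 12251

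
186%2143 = 186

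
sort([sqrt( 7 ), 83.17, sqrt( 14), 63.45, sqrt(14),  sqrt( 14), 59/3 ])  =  [sqrt( 7),sqrt( 14), sqrt( 14),sqrt( 14), 59/3, 63.45 , 83.17] 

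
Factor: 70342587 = 3^4*7^2*37^1 * 479^1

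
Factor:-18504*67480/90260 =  - 62432496/4513 = - 2^4*3^2*7^1*241^1*257^1*4513^(-1)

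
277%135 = 7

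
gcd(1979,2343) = 1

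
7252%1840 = 1732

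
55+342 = 397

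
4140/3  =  1380= 1380.00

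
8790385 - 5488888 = 3301497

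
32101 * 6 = 192606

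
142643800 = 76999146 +65644654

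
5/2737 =5/2737 = 0.00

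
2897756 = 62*46738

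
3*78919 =236757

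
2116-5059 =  - 2943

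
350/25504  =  175/12752 = 0.01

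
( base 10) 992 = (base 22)212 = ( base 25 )1eh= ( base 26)1C4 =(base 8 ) 1740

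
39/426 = 13/142 = 0.09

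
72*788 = 56736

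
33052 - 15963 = 17089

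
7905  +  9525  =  17430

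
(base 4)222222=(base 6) 20350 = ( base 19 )7AD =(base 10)2730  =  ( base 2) 101010101010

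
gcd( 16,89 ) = 1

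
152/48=19/6 = 3.17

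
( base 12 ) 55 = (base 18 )3b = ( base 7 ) 122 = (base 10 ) 65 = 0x41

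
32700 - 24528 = 8172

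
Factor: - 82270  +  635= -81635 = - 5^1 * 29^1  *  563^1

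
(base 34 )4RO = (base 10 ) 5566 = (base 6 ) 41434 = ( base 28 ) 72m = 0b1010110111110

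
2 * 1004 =2008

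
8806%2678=772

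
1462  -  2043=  - 581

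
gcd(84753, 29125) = 1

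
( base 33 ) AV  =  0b101101001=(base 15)191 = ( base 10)361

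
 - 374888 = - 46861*8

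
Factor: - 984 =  - 2^3*3^1*41^1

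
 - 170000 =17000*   ( - 10)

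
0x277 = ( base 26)O7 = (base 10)631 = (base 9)771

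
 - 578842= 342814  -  921656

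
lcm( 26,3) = 78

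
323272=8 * 40409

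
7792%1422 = 682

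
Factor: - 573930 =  - 2^1* 3^2  *5^1*7^1 * 911^1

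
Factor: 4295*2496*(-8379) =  - 2^6*3^3*5^1 * 7^2*  13^1* 19^1*859^1= - 89825561280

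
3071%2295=776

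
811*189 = 153279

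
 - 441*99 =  - 43659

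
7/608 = 7/608 = 0.01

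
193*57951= 11184543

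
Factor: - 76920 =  - 2^3*3^1*5^1*641^1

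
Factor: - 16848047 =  - 877^1*19211^1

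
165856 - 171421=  - 5565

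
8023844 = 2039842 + 5984002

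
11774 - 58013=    - 46239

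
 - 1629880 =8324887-9954767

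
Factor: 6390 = 2^1*3^2*5^1*71^1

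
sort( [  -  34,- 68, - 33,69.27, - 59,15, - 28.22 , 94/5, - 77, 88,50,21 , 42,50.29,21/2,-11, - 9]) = [ - 77,- 68, - 59, - 34, - 33, - 28.22,-11, - 9,21/2, 15, 94/5 , 21, 42,50,50.29, 69.27, 88 ] 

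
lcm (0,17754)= 0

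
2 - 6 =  -4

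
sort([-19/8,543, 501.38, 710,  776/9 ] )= [-19/8, 776/9, 501.38,543,710]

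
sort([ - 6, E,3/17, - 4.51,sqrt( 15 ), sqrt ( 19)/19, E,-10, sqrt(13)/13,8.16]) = [ - 10, - 6, - 4.51, 3/17, sqrt( 19 )/19, sqrt( 13 )/13 , E,E  ,  sqrt( 15 ), 8.16]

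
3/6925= 3/6925  =  0.00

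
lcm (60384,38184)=2596512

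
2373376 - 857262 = 1516114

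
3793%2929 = 864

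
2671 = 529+2142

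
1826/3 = 608+2/3 = 608.67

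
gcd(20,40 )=20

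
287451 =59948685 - 59661234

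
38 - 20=18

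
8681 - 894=7787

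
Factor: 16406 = 2^1*13^1*631^1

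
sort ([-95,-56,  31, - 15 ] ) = [ -95, - 56,- 15,31]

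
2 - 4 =-2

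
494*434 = 214396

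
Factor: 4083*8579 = 3^1 * 23^1 * 373^1*1361^1 = 35028057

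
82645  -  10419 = 72226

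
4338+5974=10312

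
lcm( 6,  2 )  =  6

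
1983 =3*661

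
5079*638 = 3240402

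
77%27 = 23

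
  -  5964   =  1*(- 5964) 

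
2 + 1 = 3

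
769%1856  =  769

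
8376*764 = 6399264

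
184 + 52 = 236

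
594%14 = 6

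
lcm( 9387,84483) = 84483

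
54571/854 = 63 + 769/854=   63.90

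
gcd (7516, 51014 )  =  2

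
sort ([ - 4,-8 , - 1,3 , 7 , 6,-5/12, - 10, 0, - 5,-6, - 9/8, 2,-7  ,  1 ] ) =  [-10, - 8, - 7 , - 6,-5,  -  4, -9/8, - 1,  -  5/12 , 0, 1,2 , 3, 6,7]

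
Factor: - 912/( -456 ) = 2   =  2^1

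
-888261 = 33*( - 26917) 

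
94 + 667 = 761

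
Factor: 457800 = 2^3 * 3^1* 5^2 * 7^1 * 109^1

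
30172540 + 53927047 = 84099587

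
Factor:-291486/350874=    - 3^( - 1 )*13^1*37^1*193^( - 1 )  =  - 481/579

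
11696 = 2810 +8886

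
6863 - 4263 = 2600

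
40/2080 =1/52 = 0.02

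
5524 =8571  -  3047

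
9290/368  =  25 + 45/184 = 25.24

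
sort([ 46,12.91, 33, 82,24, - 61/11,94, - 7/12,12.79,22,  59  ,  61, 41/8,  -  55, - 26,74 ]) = [ - 55, - 26,-61/11, - 7/12,41/8,12.79, 12.91,22, 24,33,46,59, 61,74,82,94] 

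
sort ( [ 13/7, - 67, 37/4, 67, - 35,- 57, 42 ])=[-67, - 57, - 35,  13/7, 37/4,  42,67] 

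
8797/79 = 8797/79=111.35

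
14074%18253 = 14074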